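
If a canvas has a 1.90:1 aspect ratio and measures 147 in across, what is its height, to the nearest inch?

At 1.90:1, 147 / 1.900 ≈ 77.37.

77 in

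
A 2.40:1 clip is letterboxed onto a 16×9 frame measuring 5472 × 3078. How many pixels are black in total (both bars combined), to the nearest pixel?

Since 2.400 > 1.778, the clip is width-limited.
That makes the image 2280.0000 px tall (5472 / 2.400).
Black = 3078 − 2280.0000 = 798.0000 px.
Bar area = 798.0000 × 5472 ≈ 4366656 px.

4366656 pixels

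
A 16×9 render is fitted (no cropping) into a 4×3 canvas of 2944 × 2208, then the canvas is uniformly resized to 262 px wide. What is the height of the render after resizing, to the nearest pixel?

147 px

In the 2944×2208 frame the render fills the width: height = 2944 × 9/16 ≈ 1656.00 px.
The frame scales by 262/2944 = 0.0890; 1656.00 × 0.0890 ≈ 147.38 px.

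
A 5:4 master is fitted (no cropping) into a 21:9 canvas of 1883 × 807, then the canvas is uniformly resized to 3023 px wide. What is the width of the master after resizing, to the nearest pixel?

1619 px

At 1883×807 the master is height-limited, so width = 807 × 5/4 ≈ 1008.75 px.
Resizing to 3023 px wide multiplies everything by 1.6054: 1008.75 → 1619.46 px.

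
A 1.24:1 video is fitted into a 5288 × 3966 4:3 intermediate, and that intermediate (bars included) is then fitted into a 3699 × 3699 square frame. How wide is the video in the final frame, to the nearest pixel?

3440 px

First fit — 1.24:1 into 5288×3966 spans the height: 4917.84 × 3966.00.
Second fit — the 4:3 canvas into 3699×3699 spans the width: 3699.00 × 2774.25 (×0.6995 from 5288×3966).
So the video's width is 4917.84 × 0.6995 ≈ 3440.07.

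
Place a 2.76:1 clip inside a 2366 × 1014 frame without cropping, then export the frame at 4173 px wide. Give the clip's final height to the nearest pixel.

1512 px

Fitted into 2366×1014, the clip spans the width; its height is 2366 / 2.760 ≈ 857.25 px.
Scaling 2366 → 4173 is ×1.7637, so the height becomes 857.25 × 1.7637 ≈ 1511.96 px.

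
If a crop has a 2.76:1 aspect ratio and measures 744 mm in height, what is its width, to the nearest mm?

2053 mm

Width = 744 × 2.760 = 2053.44.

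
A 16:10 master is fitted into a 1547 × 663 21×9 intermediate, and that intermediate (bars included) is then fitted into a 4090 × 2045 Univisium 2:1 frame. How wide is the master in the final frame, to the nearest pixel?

2805 px

16:10 in 1547×663: fills the height, so the master is 1060.80 × 663.00.
Second fit — the 21×9 canvas into 4090×2045 spans the width: 4090.00 × 1752.86 (×2.6438 from 1547×663).
So the master's width is 1060.80 × 2.6438 ≈ 2804.57.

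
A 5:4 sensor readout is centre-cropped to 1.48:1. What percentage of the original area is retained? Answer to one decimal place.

The width stays; only height is cut (since 1.48:1 is wider than 5:4).
(1.250)/(1.480) ≈ 0.845 of the area survives.

84.5%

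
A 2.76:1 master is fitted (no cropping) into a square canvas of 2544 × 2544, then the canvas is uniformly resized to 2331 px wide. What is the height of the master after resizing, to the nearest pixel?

Fitted into 2544×2544, the master spans the width; its height is 2544 / 2.760 ≈ 921.74 px.
Resizing to 2331 px wide multiplies everything by 0.9163: 921.74 → 844.57 px.

845 px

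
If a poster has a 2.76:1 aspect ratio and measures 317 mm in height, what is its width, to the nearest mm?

875 mm

Width = 317 × 2.760 = 874.92.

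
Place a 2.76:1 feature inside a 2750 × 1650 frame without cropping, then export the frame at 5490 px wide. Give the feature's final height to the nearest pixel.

In the 2750×1650 frame the feature fills the width: height = 2750 / 2.760 ≈ 996.38 px.
Resizing to 5490 px wide multiplies everything by 1.9964: 996.38 → 1989.13 px.

1989 px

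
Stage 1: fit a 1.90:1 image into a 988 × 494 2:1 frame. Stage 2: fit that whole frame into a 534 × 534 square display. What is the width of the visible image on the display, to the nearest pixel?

First fit — 1.90:1 into 988×494 spans the height: 938.60 × 494.00.
Second fit — the 2:1 canvas into 534×534 spans the width: 534.00 × 267.00 (×0.5405 from 988×494).
So the image's width is 938.60 × 0.5405 ≈ 507.30.

507 px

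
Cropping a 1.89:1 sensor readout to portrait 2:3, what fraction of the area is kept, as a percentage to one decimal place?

The height stays; only width is cut (since portrait 2:3 is narrower than 1.89:1).
Area ratio = (0.667)/(1.890) = 35.27% retained.

35.3%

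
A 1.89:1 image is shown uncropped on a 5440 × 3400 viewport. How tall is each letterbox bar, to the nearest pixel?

261 px

Since 1.890 > 1.600, the image is width-limited.
That makes the image 2878.31 px tall (5440 / 1.890).
3400 − 2878.31 = 521.69 px of bars (260.85 each).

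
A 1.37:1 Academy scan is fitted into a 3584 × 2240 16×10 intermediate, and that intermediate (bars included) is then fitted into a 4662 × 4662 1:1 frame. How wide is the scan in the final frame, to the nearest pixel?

3992 px

First fit — 1.37:1 Academy into 3584×2240 spans the height: 3068.80 × 2240.00.
Second fit — the 16×10 canvas into 4662×4662 spans the width: 4662.00 × 2913.75 (×1.3008 from 3584×2240).
So the scan's width is 3068.80 × 1.3008 ≈ 3991.84.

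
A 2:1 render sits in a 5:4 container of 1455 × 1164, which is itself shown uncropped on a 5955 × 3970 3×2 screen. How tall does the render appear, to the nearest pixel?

Inside the 1455×1164 canvas the render is width-limited at 1455.00 × 727.50.
5:4 in 5955×3970: fills the height, so the intermediate becomes 4962.50 × 3970.00 — a scale of ×3.4107.
So the render's height is 727.50 × 3.4107 ≈ 2481.25.

2481 px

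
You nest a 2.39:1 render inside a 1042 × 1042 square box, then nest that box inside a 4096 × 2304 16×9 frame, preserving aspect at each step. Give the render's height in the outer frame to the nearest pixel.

964 px

Inside the 1042×1042 canvas the render is width-limited at 1042.00 × 435.98.
The square canvas is height-limited in 4096×2304, giving 2304.00 × 2304.00; scale factor 2.2111.
Applying the same ×2.2111: 435.98 → 964.02.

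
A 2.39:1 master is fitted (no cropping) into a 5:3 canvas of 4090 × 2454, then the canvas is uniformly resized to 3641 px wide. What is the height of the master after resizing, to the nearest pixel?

1523 px

Fitted into 4090×2454, the master spans the width; its height is 4090 / 2.390 ≈ 1711.30 px.
Scaling 4090 → 3641 is ×0.8902, so the height becomes 1711.30 × 0.8902 ≈ 1523.43 px.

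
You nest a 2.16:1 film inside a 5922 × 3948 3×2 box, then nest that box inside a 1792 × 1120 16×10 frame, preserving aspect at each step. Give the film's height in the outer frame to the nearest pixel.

Inside the 5922×3948 canvas the film is width-limited at 5922.00 × 2741.67.
Second fit — the 3×2 canvas into 1792×1120 spans the height: 1680.00 × 1120.00 (×0.2837 from 5922×3948).
So the film's height is 2741.67 × 0.2837 ≈ 777.78.

778 px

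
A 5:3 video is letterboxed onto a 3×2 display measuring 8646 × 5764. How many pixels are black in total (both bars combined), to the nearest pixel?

4983554 pixels

Since 1.667 > 1.500, the video is width-limited.
Content height = 8646 × 3/5 ≈ 5187.6000 px.
5764 − 5187.6000 = 576.4000 px of bars.
Bar area = 576.4000 × 8646 ≈ 4983554 px.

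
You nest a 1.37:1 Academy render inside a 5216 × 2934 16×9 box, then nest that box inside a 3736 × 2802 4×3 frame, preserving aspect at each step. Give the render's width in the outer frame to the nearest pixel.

First fit — 1.37:1 Academy into 5216×2934 spans the height: 4019.58 × 2934.00.
The 16×9 canvas is width-limited in 3736×2802, giving 3736.00 × 2101.50; scale factor 0.7163.
Applying the same ×0.7163: 4019.58 → 2879.05.

2879 px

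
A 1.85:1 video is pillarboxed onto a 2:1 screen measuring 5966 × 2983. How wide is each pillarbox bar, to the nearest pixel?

1.85:1 (1.850) < 2:1 (2.000), so the video fills the height.
The video is 2983 × 1.850 ≈ 5518.55 px wide.
Leftover width: 5966 − 5518.55 = 447.45 px → 223.72 each side.

224 px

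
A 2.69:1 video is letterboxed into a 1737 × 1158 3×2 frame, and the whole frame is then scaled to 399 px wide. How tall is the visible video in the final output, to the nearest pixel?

In the 1737×1158 frame the video fills the width: height = 1737 / 2.690 ≈ 645.72 px.
Resizing to 399 px wide multiplies everything by 0.2297: 645.72 → 148.33 px.

148 px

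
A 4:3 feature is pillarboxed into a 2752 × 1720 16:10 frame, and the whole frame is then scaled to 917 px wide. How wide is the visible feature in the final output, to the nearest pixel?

764 px

At 2752×1720 the feature is height-limited, so width = 1720 × 4/3 ≈ 2293.33 px.
Resizing to 917 px wide multiplies everything by 0.3332: 2293.33 → 764.17 px.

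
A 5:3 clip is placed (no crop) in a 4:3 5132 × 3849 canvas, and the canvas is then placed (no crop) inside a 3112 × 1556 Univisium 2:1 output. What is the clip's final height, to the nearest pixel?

First fit — 5:3 into 5132×3849 spans the width: 5132.00 × 3079.20.
4:3 in 3112×1556: fills the height, so the intermediate becomes 2074.67 × 1556.00 — a scale of ×0.4043.
Applying the same ×0.4043: 3079.20 → 1244.80.

1245 px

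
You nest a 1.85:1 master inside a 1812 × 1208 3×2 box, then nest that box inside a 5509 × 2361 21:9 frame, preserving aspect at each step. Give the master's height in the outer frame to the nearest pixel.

1914 px

1.85:1 in 1812×1208: fills the width, so the master is 1812.00 × 979.46.
3×2 in 5509×2361: fills the height, so the intermediate becomes 3541.50 × 2361.00 — a scale of ×1.9545.
Applying the same ×1.9545: 979.46 → 1914.32.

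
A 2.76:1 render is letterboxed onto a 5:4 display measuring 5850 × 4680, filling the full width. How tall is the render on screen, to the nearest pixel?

2120 px

The render is 5850 / 2.760 ≈ 2119.57 px tall.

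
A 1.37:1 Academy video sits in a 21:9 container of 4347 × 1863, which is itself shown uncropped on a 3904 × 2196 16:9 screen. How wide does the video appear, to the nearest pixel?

2292 px

First fit — 1.37:1 Academy into 4347×1863 spans the height: 2552.31 × 1863.00.
Second fit — the 21:9 canvas into 3904×2196 spans the width: 3904.00 × 1673.14 (×0.8981 from 4347×1863).
Applying the same ×0.8981: 2552.31 → 2292.21.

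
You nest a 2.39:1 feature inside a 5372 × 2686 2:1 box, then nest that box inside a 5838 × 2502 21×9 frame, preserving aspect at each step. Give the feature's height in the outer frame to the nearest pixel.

2.39:1 in 5372×2686: fills the width, so the feature is 5372.00 × 2247.70.
The 2:1 canvas is height-limited in 5838×2502, giving 5004.00 × 2502.00; scale factor 0.9315.
So the feature's height is 2247.70 × 0.9315 ≈ 2093.72.

2094 px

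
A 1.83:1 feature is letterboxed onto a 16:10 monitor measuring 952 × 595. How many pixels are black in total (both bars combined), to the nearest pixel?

1.83:1 is wider than 16:10, so it spans the full width.
The feature is 952 / 1.830 ≈ 520.2186 px tall.
Black = 595 − 520.2186 = 74.7814 px.
Bar area = 74.7814 × 952 ≈ 71192 px.

71192 pixels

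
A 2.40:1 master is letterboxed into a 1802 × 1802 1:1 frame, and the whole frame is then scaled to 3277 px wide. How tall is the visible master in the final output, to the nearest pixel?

1365 px

At 1802×1802 the master is width-limited, so height = 1802 / 2.400 ≈ 750.83 px.
The frame scales by 3277/1802 = 1.8185; 750.83 × 1.8185 ≈ 1365.42 px.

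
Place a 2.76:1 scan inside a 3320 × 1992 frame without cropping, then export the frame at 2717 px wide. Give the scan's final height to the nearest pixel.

In the 3320×1992 frame the scan fills the width: height = 3320 / 2.760 ≈ 1202.90 px.
Resizing to 2717 px wide multiplies everything by 0.8184: 1202.90 → 984.42 px.

984 px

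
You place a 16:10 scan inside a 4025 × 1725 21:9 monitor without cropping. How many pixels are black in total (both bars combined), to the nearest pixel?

2182125 pixels

16:10 is narrower than 21:9, so it spans the full height.
The scan is 1725 × 16/10 ≈ 2760.0000 px wide.
Leftover width: 4025 − 2760.0000 = 1265.0000 px.
That's 1265.0000 × 1725 ≈ 2182125 black pixels.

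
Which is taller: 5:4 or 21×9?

5:4 = 1.25 and 21×9 = 2.333; 2.333 > 1.25. The smaller width-to-height ratio is the taller frame.

5:4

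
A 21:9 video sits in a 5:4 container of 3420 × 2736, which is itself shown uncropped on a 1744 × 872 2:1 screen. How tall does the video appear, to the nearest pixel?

First fit — 21:9 into 3420×2736 spans the width: 3420.00 × 1465.71.
Second fit — the 5:4 canvas into 1744×872 spans the height: 1090.00 × 872.00 (×0.3187 from 3420×2736).
The video scales with it: height 1465.71 × 0.3187 ≈ 467.14.

467 px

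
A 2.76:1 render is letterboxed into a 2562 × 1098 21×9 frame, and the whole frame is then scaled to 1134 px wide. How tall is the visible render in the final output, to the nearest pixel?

411 px

In the 2562×1098 frame the render fills the width: height = 2562 / 2.760 ≈ 928.26 px.
Resizing to 1134 px wide multiplies everything by 0.4426: 928.26 → 410.87 px.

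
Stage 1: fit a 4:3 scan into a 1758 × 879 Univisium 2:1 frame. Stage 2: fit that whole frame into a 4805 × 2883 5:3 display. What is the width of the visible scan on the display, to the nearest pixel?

3203 px

4:3 in 1758×879: fills the height, so the scan is 1172.00 × 879.00.
Second fit — the Univisium 2:1 canvas into 4805×2883 spans the width: 4805.00 × 2402.50 (×2.7332 from 1758×879).
The scan scales with it: width 1172.00 × 2.7332 ≈ 3203.33.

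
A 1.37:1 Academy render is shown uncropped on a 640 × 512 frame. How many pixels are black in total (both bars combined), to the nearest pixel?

28702 pixels

1.37:1 Academy (1.370) > 5:4 (1.250), so the render fills the width.
The render is 640 / 1.370 ≈ 467.1533 px tall.
Black = 512 − 467.1533 = 44.8467 px.
Bar area = 44.8467 × 640 ≈ 28702 px.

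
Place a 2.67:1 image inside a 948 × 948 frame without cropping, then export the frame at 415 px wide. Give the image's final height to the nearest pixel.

155 px

Fitted into 948×948, the image spans the width; its height is 948 / 2.670 ≈ 355.06 px.
Scaling 948 → 415 is ×0.4378, so the height becomes 355.06 × 0.4378 ≈ 155.43 px.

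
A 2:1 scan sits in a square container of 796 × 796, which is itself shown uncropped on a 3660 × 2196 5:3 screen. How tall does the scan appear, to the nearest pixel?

1098 px

2:1 in 796×796: fills the width, so the scan is 796.00 × 398.00.
Second fit — the square canvas into 3660×2196 spans the height: 2196.00 × 2196.00 (×2.7588 from 796×796).
Applying the same ×2.7588: 398.00 → 1098.00.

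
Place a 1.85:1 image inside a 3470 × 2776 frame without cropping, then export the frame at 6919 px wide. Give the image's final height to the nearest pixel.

Fitted into 3470×2776, the image spans the width; its height is 3470 / 1.850 ≈ 1875.68 px.
Resizing to 6919 px wide multiplies everything by 1.9939: 1875.68 → 3740.00 px.

3740 px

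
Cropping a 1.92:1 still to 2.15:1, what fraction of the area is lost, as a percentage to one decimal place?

Going from 1.92:1 to 2.15:1 means cutting height while keeping width.
(1.920)/(2.150) ≈ 0.893 of the area survives, leaving 10.70% discarded.

10.7%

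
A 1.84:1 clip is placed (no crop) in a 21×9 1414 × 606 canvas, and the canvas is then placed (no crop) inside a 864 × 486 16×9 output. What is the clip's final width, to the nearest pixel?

Inside the 1414×606 canvas the clip is height-limited at 1115.04 × 606.00.
21×9 in 864×486: fills the width, so the intermediate becomes 864.00 × 370.29 — a scale of ×0.6110.
So the clip's width is 1115.04 × 0.6110 ≈ 681.33.

681 px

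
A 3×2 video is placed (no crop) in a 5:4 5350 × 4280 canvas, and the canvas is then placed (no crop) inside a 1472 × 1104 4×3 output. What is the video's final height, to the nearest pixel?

Inside the 5350×4280 canvas the video is width-limited at 5350.00 × 3566.67.
5:4 in 1472×1104: fills the height, so the intermediate becomes 1380.00 × 1104.00 — a scale of ×0.2579.
The video scales with it: height 3566.67 × 0.2579 ≈ 920.00.

920 px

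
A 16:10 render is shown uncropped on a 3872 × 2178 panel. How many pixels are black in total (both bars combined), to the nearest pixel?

843322 pixels

Since 1.600 < 1.778, the render is height-limited.
The render is 2178 × 16/10 ≈ 3484.8000 px wide.
3872 − 3484.8000 = 387.2000 px of bars.
Across the 2178-px span: 387.2000 × 2178 ≈ 843322 px.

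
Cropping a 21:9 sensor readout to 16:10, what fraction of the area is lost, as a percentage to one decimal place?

31.4%

16:10 is narrower than 21:9, so the crop keeps the full height and trims the width.
Area ratio = (1.600)/(2.333) = 68.57%; the remaining 31.43% is cropped out.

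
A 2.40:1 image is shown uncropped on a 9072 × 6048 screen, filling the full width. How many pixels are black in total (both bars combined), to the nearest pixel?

20575296 pixels

That makes the image 3780.0000 px tall (9072 / 2.400).
Black = 6048 − 3780.0000 = 2268.0000 px.
Bar area = 2268.0000 × 9072 ≈ 20575296 px.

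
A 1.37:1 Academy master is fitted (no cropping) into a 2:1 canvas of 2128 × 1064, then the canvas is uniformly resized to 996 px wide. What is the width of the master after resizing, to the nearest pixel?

At 2128×1064 the master is height-limited, so width = 1064 × 1.370 ≈ 1457.68 px.
Resizing to 996 px wide multiplies everything by 0.4680: 1457.68 → 682.26 px.

682 px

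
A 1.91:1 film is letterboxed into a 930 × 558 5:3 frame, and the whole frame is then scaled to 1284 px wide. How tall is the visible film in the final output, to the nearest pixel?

At 930×558 the film is width-limited, so height = 930 / 1.910 ≈ 486.91 px.
The frame scales by 1284/930 = 1.3806; 486.91 × 1.3806 ≈ 672.25 px.

672 px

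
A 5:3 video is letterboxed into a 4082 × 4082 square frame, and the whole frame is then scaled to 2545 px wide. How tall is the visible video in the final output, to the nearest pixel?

Fitted into 4082×4082, the video spans the width; its height is 4082 × 3/5 ≈ 2449.20 px.
The frame scales by 2545/4082 = 0.6235; 2449.20 × 0.6235 ≈ 1527.00 px.

1527 px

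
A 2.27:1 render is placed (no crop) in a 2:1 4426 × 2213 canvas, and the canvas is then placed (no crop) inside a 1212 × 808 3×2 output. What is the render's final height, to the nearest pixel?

First fit — 2.27:1 into 4426×2213 spans the width: 4426.00 × 1949.78.
Second fit — the 2:1 canvas into 1212×808 spans the width: 1212.00 × 606.00 (×0.2738 from 4426×2213).
The render scales with it: height 1949.78 × 0.2738 ≈ 533.92.

534 px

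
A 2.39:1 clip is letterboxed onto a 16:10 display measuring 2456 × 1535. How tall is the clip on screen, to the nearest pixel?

1028 px

2.39:1 is wider than 16:10, so it spans the full width.
That makes the image 1027.62 px tall (2456 / 2.390).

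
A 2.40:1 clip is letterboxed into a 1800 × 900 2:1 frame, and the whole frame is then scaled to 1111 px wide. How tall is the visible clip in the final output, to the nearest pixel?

At 1800×900 the clip is width-limited, so height = 1800 / 2.400 ≈ 750.00 px.
Scaling 1800 → 1111 is ×0.6172, so the height becomes 750.00 × 0.6172 ≈ 462.92 px.

463 px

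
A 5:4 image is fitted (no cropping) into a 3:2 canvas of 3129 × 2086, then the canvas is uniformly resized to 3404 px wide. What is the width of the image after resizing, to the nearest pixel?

In the 3129×2086 frame the image fills the height: width = 2086 × 5/4 ≈ 2607.50 px.
The frame scales by 3404/3129 = 1.0879; 2607.50 × 1.0879 ≈ 2836.67 px.

2837 px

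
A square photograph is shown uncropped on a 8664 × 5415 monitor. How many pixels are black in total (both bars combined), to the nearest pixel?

17593335 pixels

Since 1.000 < 1.600, the photograph is height-limited.
The photograph is 5415 × 1/1 ≈ 5415.0000 px wide.
8664 − 5415.0000 = 3249.0000 px of bars.
Bar area = 3249.0000 × 5415 ≈ 17593335 px.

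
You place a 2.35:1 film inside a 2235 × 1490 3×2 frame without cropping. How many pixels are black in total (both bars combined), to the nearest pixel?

2.35:1 (2.350) > 3×2 (1.500), so the film fills the width.
The film is 2235 / 2.350 ≈ 951.0638 px tall.
Black = 1490 − 951.0638 = 538.9362 px.
That's 538.9362 × 2235 ≈ 1204522 black pixels.

1204522 pixels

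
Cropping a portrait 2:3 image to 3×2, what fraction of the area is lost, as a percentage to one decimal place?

3×2 is wider than portrait 2:3, so the crop keeps the full width and trims the height.
Fraction kept = (0.667)/(1.500) ≈ 44.44%, so 55.56% is lost.

55.6%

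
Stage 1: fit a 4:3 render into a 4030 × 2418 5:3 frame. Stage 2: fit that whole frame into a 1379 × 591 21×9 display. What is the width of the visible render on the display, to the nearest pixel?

788 px

Inside the 4030×2418 canvas the render is height-limited at 3224.00 × 2418.00.
5:3 in 1379×591: fills the height, so the intermediate becomes 985.00 × 591.00 — a scale of ×0.2444.
So the render's width is 3224.00 × 0.2444 ≈ 788.00.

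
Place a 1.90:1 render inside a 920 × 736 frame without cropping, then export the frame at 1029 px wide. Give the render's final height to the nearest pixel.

542 px

At 920×736 the render is width-limited, so height = 920 / 1.900 ≈ 484.21 px.
Scaling 920 → 1029 is ×1.1185, so the height becomes 484.21 × 1.1185 ≈ 541.58 px.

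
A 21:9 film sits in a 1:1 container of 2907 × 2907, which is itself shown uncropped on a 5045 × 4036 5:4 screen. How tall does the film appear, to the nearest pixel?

1730 px

21:9 in 2907×2907: fills the width, so the film is 2907.00 × 1245.86.
1:1 in 5045×4036: fills the height, so the intermediate becomes 4036.00 × 4036.00 — a scale of ×1.3884.
So the film's height is 1245.86 × 1.3884 ≈ 1729.71.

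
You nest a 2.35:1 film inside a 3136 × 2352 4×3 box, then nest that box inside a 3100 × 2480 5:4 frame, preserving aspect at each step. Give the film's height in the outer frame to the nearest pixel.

First fit — 2.35:1 into 3136×2352 spans the width: 3136.00 × 1334.47.
4×3 in 3100×2480: fills the width, so the intermediate becomes 3100.00 × 2325.00 — a scale of ×0.9885.
Applying the same ×0.9885: 1334.47 → 1319.15.

1319 px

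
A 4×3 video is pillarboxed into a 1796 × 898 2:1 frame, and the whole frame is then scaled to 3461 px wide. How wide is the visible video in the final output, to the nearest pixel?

2307 px

Fitted into 1796×898, the video spans the height; its width is 898 × 4/3 ≈ 1197.33 px.
The frame scales by 3461/1796 = 1.9271; 1197.33 × 1.9271 ≈ 2307.33 px.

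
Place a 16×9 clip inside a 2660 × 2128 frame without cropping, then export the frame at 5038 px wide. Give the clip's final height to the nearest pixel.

In the 2660×2128 frame the clip fills the width: height = 2660 × 9/16 ≈ 1496.25 px.
The frame scales by 5038/2660 = 1.8940; 1496.25 × 1.8940 ≈ 2833.88 px.

2834 px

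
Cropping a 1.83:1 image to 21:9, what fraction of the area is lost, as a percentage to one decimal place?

The width stays; only height is cut (since 21:9 is wider than 1.83:1).
Fraction kept = (1.830)/(2.333) ≈ 78.43%, so 21.57% is lost.

21.6%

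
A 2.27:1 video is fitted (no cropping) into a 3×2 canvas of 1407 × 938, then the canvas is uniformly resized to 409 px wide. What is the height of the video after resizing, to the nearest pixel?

Fitted into 1407×938, the video spans the width; its height is 1407 / 2.270 ≈ 619.82 px.
Resizing to 409 px wide multiplies everything by 0.2907: 619.82 → 180.18 px.

180 px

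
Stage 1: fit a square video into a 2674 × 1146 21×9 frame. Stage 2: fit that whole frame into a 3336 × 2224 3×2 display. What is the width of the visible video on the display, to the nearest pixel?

1430 px

First fit — square into 2674×1146 spans the height: 1146.00 × 1146.00.
The 21×9 canvas is width-limited in 3336×2224, giving 3336.00 × 1429.71; scale factor 1.2476.
The video scales with it: width 1146.00 × 1.2476 ≈ 1429.71.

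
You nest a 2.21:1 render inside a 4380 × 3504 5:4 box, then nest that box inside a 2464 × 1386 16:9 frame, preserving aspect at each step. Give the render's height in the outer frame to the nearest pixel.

784 px

First fit — 2.21:1 into 4380×3504 spans the width: 4380.00 × 1981.90.
Second fit — the 5:4 canvas into 2464×1386 spans the height: 1732.50 × 1386.00 (×0.3955 from 4380×3504).
The render scales with it: height 1981.90 × 0.3955 ≈ 783.94.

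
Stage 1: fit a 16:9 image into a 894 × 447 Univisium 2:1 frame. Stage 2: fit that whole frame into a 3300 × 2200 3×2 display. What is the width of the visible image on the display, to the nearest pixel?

2933 px

16:9 in 894×447: fills the height, so the image is 794.67 × 447.00.
Second fit — the Univisium 2:1 canvas into 3300×2200 spans the width: 3300.00 × 1650.00 (×3.6913 from 894×447).
So the image's width is 794.67 × 3.6913 ≈ 2933.33.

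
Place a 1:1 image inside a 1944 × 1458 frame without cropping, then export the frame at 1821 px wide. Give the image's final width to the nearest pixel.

Fitted into 1944×1458, the image spans the height; its width is 1458 × 1/1 ≈ 1458.00 px.
The frame scales by 1821/1944 = 0.9367; 1458.00 × 0.9367 ≈ 1365.75 px.

1366 px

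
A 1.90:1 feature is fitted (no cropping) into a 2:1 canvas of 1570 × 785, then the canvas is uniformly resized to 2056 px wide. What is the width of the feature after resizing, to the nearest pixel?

Fitted into 1570×785, the feature spans the height; its width is 785 × 1.900 ≈ 1491.50 px.
The frame scales by 2056/1570 = 1.3096; 1491.50 × 1.3096 ≈ 1953.20 px.

1953 px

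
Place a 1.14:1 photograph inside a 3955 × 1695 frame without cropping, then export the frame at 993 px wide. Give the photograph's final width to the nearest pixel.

485 px

In the 3955×1695 frame the photograph fills the height: width = 1695 × 1.140 ≈ 1932.30 px.
The frame scales by 993/3955 = 0.2511; 1932.30 × 0.2511 ≈ 485.15 px.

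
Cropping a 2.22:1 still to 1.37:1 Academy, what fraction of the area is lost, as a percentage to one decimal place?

The height stays; only width is cut (since 1.37:1 Academy is narrower than 2.22:1).
Fraction kept = (1.370)/(2.220) ≈ 61.71%, so 38.29% is lost.

38.3%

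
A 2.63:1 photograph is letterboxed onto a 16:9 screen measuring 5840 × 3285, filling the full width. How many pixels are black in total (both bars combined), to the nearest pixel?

Content height = 5840 / 2.630 ≈ 2220.5323 px.
3285 − 2220.5323 = 1064.4677 px of bars.
Bar area = 1064.4677 × 5840 ≈ 6216491 px.

6216491 pixels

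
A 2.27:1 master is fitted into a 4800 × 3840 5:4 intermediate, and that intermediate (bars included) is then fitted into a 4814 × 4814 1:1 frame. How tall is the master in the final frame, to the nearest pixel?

Inside the 4800×3840 canvas the master is width-limited at 4800.00 × 2114.54.
5:4 in 4814×4814: fills the width, so the intermediate becomes 4814.00 × 3851.20 — a scale of ×1.0029.
The master scales with it: height 2114.54 × 1.0029 ≈ 2120.70.

2121 px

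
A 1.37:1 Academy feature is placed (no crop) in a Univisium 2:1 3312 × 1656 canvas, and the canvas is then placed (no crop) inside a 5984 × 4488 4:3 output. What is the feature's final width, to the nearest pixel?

4099 px

1.37:1 Academy in 3312×1656: fills the height, so the feature is 2268.72 × 1656.00.
The Univisium 2:1 canvas is width-limited in 5984×4488, giving 5984.00 × 2992.00; scale factor 1.8068.
So the feature's width is 2268.72 × 1.8068 ≈ 4099.04.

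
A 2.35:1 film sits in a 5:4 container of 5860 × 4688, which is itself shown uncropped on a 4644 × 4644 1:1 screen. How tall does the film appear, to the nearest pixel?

1976 px

First fit — 2.35:1 into 5860×4688 spans the width: 5860.00 × 2493.62.
Second fit — the 5:4 canvas into 4644×4644 spans the width: 4644.00 × 3715.20 (×0.7925 from 5860×4688).
Applying the same ×0.7925: 2493.62 → 1976.17.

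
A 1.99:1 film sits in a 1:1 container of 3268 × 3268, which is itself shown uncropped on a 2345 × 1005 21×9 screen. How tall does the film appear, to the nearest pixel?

First fit — 1.99:1 into 3268×3268 spans the width: 3268.00 × 1642.21.
Second fit — the 1:1 canvas into 2345×1005 spans the height: 1005.00 × 1005.00 (×0.3075 from 3268×3268).
Applying the same ×0.3075: 1642.21 → 505.03.

505 px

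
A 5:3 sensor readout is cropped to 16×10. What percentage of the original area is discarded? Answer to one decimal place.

16×10 is narrower than 5:3, so the crop keeps the full height and trims the width.
Fraction kept = (1.600)/(1.667) ≈ 96.00%, so 4.00% is lost.

4.0%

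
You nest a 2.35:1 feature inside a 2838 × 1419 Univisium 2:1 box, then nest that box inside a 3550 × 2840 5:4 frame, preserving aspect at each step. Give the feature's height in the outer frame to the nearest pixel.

1511 px

2.35:1 in 2838×1419: fills the width, so the feature is 2838.00 × 1207.66.
Univisium 2:1 in 3550×2840: fills the width, so the intermediate becomes 3550.00 × 1775.00 — a scale of ×1.2509.
The feature scales with it: height 1207.66 × 1.2509 ≈ 1510.64.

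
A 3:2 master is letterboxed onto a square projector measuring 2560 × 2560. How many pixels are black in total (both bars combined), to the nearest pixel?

2184533 pixels

3:2 (1.500) > square (1.000), so the master fills the width.
The master is 2560 × 2/3 ≈ 1706.6667 px tall.
2560 − 1706.6667 = 853.3333 px of bars.
Bar area = 853.3333 × 2560 ≈ 2184533 px.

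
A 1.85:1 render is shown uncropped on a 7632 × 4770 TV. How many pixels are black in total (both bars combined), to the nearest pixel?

4919546 pixels

Since 1.850 > 1.600, the render is width-limited.
That makes the image 4125.4054 px tall (7632 / 1.850).
Black = 4770 − 4125.4054 = 644.5946 px.
Bar area = 644.5946 × 7632 ≈ 4919546 px.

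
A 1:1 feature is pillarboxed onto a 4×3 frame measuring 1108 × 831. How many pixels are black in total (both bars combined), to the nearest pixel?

1:1 is narrower than 4×3, so it spans the full height.
The feature is 831 × 1/1 ≈ 831.0000 px wide.
Leftover width: 1108 − 831.0000 = 277.0000 px.
Bar area = 277.0000 × 831 ≈ 230187 px.

230187 pixels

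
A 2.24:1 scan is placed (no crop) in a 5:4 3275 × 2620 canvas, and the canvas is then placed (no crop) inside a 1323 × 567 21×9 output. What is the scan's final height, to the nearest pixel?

Inside the 3275×2620 canvas the scan is width-limited at 3275.00 × 1462.05.
The 5:4 canvas is height-limited in 1323×567, giving 708.75 × 567.00; scale factor 0.2164.
The scan scales with it: height 1462.05 × 0.2164 ≈ 316.41.

316 px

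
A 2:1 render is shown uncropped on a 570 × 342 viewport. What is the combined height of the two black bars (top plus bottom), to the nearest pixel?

2:1 (2.000) > 5:3 (1.667), so the render fills the width.
That makes the image 285.00 px tall (570 × 1/2).
Leftover height: 342 − 285.00 = 57.00 px.

57 px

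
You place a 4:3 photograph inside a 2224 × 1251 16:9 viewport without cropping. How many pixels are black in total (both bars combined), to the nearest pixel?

4:3 is narrower than 16:9, so it spans the full height.
That makes the image 1668.0000 px wide (1251 × 4/3).
Black = 2224 − 1668.0000 = 556.0000 px.
That's 556.0000 × 1251 ≈ 695556 black pixels.

695556 pixels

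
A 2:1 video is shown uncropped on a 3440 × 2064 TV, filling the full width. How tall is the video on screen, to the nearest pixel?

1720 px

Content height = 3440 × 1/2 ≈ 1720.00 px.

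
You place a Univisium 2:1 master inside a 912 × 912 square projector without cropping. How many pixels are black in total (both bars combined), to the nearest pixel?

Since 2.000 > 1.000, the master is width-limited.
Content height = 912 × 1/2 ≈ 456.0000 px.
Black = 912 − 456.0000 = 456.0000 px.
Across the 912-px span: 456.0000 × 912 ≈ 415872 px.

415872 pixels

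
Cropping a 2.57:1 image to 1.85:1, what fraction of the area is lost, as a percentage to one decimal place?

28.0%

Going from 2.57:1 to 1.85:1 means cutting width while keeping height.
(1.850)/(2.570) ≈ 0.720 of the area survives, leaving 28.02% discarded.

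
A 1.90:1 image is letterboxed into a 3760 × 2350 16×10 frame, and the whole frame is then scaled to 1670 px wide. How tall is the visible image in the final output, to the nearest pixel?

879 px

At 3760×2350 the image is width-limited, so height = 3760 / 1.900 ≈ 1978.95 px.
Scaling 3760 → 1670 is ×0.4441, so the height becomes 1978.95 × 0.4441 ≈ 878.95 px.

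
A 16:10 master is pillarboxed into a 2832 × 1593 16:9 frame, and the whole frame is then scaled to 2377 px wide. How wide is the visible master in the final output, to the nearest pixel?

2139 px

Fitted into 2832×1593, the master spans the height; its width is 1593 × 16/10 ≈ 2548.80 px.
Scaling 2832 → 2377 is ×0.8393, so the width becomes 2548.80 × 0.8393 ≈ 2139.30 px.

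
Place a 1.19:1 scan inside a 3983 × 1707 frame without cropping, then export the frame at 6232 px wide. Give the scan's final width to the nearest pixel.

3178 px

At 3983×1707 the scan is height-limited, so width = 1707 × 1.190 ≈ 2031.33 px.
The frame scales by 6232/3983 = 1.5646; 2031.33 × 1.5646 ≈ 3178.32 px.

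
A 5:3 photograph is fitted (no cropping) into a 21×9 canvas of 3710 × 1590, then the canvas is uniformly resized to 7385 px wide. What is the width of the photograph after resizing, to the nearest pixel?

5275 px

Fitted into 3710×1590, the photograph spans the height; its width is 1590 × 5/3 ≈ 2650.00 px.
Resizing to 7385 px wide multiplies everything by 1.9906: 2650.00 → 5275.00 px.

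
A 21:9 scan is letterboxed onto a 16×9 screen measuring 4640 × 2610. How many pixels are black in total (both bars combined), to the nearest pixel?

Since 2.333 > 1.778, the scan is width-limited.
Content height = 4640 × 9/21 ≈ 1988.5714 px.
Black = 2610 − 1988.5714 = 621.4286 px.
Across the 4640-px span: 621.4286 × 4640 ≈ 2883429 px.

2883429 pixels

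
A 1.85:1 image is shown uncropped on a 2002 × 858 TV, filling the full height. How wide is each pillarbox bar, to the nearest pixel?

207 px

Content width = 858 × 1.850 ≈ 1587.30 px.
Leftover width: 2002 − 1587.30 = 414.70 px → 207.35 each side.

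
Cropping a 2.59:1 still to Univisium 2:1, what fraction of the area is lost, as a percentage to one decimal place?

Going from 2.59:1 to Univisium 2:1 means cutting width while keeping height.
Area ratio = (2.000)/(2.590) = 77.22%; the remaining 22.78% is cropped out.

22.8%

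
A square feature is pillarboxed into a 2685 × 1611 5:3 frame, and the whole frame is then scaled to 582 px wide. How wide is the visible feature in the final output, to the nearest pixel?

Fitted into 2685×1611, the feature spans the height; its width is 1611 × 1/1 ≈ 1611.00 px.
Resizing to 582 px wide multiplies everything by 0.2168: 1611.00 → 349.20 px.

349 px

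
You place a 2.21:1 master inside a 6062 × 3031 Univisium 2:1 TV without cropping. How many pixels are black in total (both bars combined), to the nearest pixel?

Since 2.210 > 2.000, the master is width-limited.
That makes the image 2742.9864 px tall (6062 / 2.210).
Leftover height: 3031 − 2742.9864 = 288.0136 px.
Bar area = 288.0136 × 6062 ≈ 1745938 px.

1745938 pixels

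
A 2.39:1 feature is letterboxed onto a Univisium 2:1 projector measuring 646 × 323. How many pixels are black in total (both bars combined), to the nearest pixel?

2.39:1 is wider than Univisium 2:1, so it spans the full width.
That makes the image 270.2929 px tall (646 / 2.390).
Leftover height: 323 − 270.2929 = 52.7071 px.
That's 52.7071 × 646 ≈ 34049 black pixels.

34049 pixels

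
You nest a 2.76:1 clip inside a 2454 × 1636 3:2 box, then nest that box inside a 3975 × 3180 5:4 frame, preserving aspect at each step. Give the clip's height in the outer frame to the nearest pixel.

1440 px

First fit — 2.76:1 into 2454×1636 spans the width: 2454.00 × 889.13.
3:2 in 3975×3180: fills the width, so the intermediate becomes 3975.00 × 2650.00 — a scale of ×1.6198.
So the clip's height is 889.13 × 1.6198 ≈ 1440.22.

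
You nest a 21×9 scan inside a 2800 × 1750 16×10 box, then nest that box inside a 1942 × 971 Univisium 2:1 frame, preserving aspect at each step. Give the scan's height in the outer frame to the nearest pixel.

666 px

21×9 in 2800×1750: fills the width, so the scan is 2800.00 × 1200.00.
The 16×10 canvas is height-limited in 1942×971, giving 1553.60 × 971.00; scale factor 0.5549.
So the scan's height is 1200.00 × 0.5549 ≈ 665.83.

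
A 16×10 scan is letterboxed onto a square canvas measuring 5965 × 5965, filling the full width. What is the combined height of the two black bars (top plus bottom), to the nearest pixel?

2237 px

The scan is 5965 × 10/16 ≈ 3728.12 px tall.
Leftover height: 5965 − 3728.12 = 2236.88 px.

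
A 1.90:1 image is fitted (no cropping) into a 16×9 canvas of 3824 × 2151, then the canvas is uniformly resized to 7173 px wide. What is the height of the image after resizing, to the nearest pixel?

In the 3824×2151 frame the image fills the width: height = 3824 / 1.900 ≈ 2012.63 px.
Scaling 3824 → 7173 is ×1.8758, so the height becomes 2012.63 × 1.8758 ≈ 3775.26 px.

3775 px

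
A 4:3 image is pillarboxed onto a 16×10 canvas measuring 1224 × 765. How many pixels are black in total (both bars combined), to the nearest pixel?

4:3 is narrower than 16×10, so it spans the full height.
Content width = 765 × 4/3 ≈ 1020.0000 px.
Leftover width: 1224 − 1020.0000 = 204.0000 px.
Bar area = 204.0000 × 765 ≈ 156060 px.

156060 pixels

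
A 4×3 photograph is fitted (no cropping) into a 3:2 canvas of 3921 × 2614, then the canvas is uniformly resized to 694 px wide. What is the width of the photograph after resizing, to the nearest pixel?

Fitted into 3921×2614, the photograph spans the height; its width is 2614 × 4/3 ≈ 3485.33 px.
The frame scales by 694/3921 = 0.1770; 3485.33 × 0.1770 ≈ 616.89 px.

617 px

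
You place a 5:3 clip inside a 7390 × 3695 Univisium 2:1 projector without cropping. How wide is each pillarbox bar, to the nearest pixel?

Since 1.667 < 2.000, the clip is height-limited.
The clip is 3695 × 5/3 ≈ 6158.33 px wide.
Black = 7390 − 6158.33 = 1231.67 px, or 615.83 per bar.

616 px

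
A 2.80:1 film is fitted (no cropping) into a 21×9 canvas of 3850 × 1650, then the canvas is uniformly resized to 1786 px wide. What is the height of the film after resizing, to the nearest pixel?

In the 3850×1650 frame the film fills the width: height = 3850 / 2.800 ≈ 1375.00 px.
Resizing to 1786 px wide multiplies everything by 0.4639: 1375.00 → 637.86 px.

638 px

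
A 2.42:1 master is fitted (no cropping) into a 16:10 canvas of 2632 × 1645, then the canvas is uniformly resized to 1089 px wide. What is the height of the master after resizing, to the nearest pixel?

450 px

Fitted into 2632×1645, the master spans the width; its height is 2632 / 2.420 ≈ 1087.60 px.
Resizing to 1089 px wide multiplies everything by 0.4138: 1087.60 → 450.00 px.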